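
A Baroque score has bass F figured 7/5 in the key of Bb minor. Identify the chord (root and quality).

F minor seventh

The figures 7/5 indicate a seventh chord in root position.
In root position the bass is the root, so the root is F.
The chord tones are F, Ab, C, Eb, giving F minor seventh.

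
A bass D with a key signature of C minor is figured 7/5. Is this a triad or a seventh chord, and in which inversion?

7/5 is shorthand for 7/5/3.
Intervals of 7/5/3 above the bass form a seventh chord; the bass is the root, so this is root position.

seventh chord, root position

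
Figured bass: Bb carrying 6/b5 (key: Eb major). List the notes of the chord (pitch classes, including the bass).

Bb, D, Fb, G

The written figures 6/b5 are shorthand for 6/5/3: the 3 is implied.
A third above Bb in this key is D.
A fifth above Bb in this key is F, lowered to Fb by the flat.
A sixth above Bb in this key is G.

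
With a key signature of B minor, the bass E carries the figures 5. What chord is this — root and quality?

The figures 5 indicate a triad in root position.
In root position the bass is the root, so the root is E.
The chord tones are E, G, B, giving E minor.

E minor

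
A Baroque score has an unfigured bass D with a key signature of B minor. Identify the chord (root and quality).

An unfigured bass indicates a triad in root position.
In root position the bass is the root, so the root is D.
The chord tones are D, F#, A, giving D major.

D major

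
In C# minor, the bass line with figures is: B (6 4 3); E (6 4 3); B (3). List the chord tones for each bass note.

B, D#, E, G# | E, G#, A, C# | B, D#, F#

B (6/4/3): B, D#, E, G#.
E (6/4/3): E, G#, A, C#.
B (5/3): B, D#, F#.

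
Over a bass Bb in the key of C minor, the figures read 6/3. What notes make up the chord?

A third above Bb in this key is D.
A sixth above Bb in this key is G.
Together with the bass Bb, this spells G minor in first inversion.

Bb, D, G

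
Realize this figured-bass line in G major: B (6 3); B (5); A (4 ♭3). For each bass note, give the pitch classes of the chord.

B (6/3): B, D, G.
B (5/3): B, D, F#.
A (6/4/b3): A, Cb, D, F#.

B, D, G | B, D, F# | A, Cb, D, F#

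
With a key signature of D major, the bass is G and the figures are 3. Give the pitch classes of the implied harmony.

The written figures 3 are shorthand for 5/3: the 5 is implied.
A third above G in this key is B.
A fifth above G in this key is D.
Together with the bass G, this spells G major in root position.

G, B, D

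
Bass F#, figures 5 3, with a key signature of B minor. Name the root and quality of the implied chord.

The figures 5 3 indicate a triad in root position.
In root position the bass is the root, so the root is F#.
The chord tones are F#, A, C#, giving F# minor.

F# minor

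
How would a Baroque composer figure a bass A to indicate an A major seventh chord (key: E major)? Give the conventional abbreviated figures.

7

A is the root of A major seventh, so the chord is in root position.
A seventh chord in root position is figured 7/5/3, conventionally abbreviated 7.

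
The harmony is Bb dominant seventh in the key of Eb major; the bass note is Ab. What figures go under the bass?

4/2

Ab is the seventh of Bb dominant seventh, so the chord is in third inversion.
A seventh chord in third inversion is figured 6/4/2, conventionally abbreviated 4/2.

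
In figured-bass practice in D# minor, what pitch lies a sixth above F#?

Counting 5 letter steps above F# lands on D; in D# minor, that letter is D#.

D#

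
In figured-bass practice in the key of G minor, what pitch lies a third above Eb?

Counting 2 letter steps above Eb lands on G; in G minor, that letter is G.

G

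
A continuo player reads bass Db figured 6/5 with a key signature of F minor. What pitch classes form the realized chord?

Db, F, Ab, Bb

The written figures 6/5 are shorthand for 6/5/3: the 3 is implied.
A third above Db in this key is F.
A fifth above Db in this key is Ab.
A sixth above Db in this key is Bb.
Together with the bass Db, this spells Bb minor seventh in first inversion.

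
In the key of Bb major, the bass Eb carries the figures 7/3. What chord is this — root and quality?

The figures 7/3 indicate a seventh chord in root position.
In root position the bass is the root, so the root is Eb.
The chord tones are Eb, G, Bb, D, giving Eb major seventh.

Eb major seventh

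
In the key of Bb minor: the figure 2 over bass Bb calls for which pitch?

Counting 1 letter step above Bb lands on C; in Bb minor, that letter is C.

C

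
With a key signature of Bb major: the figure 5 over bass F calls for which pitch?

Counting 4 letter steps above F lands on C; in Bb major, that letter is C.

C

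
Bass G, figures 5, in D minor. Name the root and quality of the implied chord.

The figures 5 indicate a triad in root position.
In root position the bass is the root, so the root is G.
The chord tones are G, Bb, D, giving G minor.

G minor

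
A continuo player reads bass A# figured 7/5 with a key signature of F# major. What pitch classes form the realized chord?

The written figures 7/5 are shorthand for 7/5/3: the 3 is implied.
A third above A# in this key is C#.
A fifth above A# in this key is E#.
A seventh above A# in this key is G#.
Together with the bass A#, this spells A# minor seventh in root position.

A#, C#, E#, G#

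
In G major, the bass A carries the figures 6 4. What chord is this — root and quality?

D major

The figures 6 4 indicate a triad in second inversion.
In second inversion the root lies a fourth above the bass: a fourth above A in G major is D.
The chord tones are A, D, F#, giving D major.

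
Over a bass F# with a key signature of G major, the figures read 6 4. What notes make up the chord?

F#, B, D

A fourth above F# in this key is B.
A sixth above F# in this key is D.
Together with the bass F#, this spells B minor in second inversion.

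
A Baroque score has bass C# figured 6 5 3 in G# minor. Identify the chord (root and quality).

The figures 6 5 3 indicate a seventh chord in first inversion.
In first inversion the root lies a sixth above the bass: a sixth above C# in G# minor is A#.
The chord tones are C#, E, G#, A#, giving A# half-diminished seventh.

A# half-diminished seventh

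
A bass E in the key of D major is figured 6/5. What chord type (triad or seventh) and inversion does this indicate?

6/5 is shorthand for 6/5/3.
Intervals of 6/5/3 above the bass form a seventh chord; the bass is the third, so this is first inversion.

seventh chord, first inversion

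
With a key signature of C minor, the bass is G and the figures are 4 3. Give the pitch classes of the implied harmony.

The written figures 4 3 are shorthand for 6/4/3: the 6 is implied.
A third above G in this key is Bb.
A fourth above G in this key is C.
A sixth above G in this key is Eb.
Together with the bass G, this spells C minor seventh in second inversion.

G, Bb, C, Eb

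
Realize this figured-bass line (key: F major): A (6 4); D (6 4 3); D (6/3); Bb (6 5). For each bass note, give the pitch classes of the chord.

A, D, F | D, F, G, Bb | D, F, Bb | Bb, D, F, G

A (6/4): A, D, F.
D (6/4/3): D, F, G, Bb.
D (6/3): D, F, Bb.
Bb (6/5/3): Bb, D, F, G.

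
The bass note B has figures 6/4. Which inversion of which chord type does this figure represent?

Intervals of 6/4 above the bass form a triad; the bass is the fifth, so this is second inversion.

triad, second inversion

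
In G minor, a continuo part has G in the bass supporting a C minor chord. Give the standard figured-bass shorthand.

G is the fifth of C minor, so the chord is in second inversion.
A triad in second inversion is figured 6/4, conventionally abbreviated 6/4.

6/4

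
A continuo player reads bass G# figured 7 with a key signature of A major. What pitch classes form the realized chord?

G#, B, D, F#

The written figures 7 are shorthand for 7/5/3: the 5/3 are implied.
A third above G# in this key is B.
A fifth above G# in this key is D.
A seventh above G# in this key is F#.
Together with the bass G#, this spells G# half-diminished seventh in root position.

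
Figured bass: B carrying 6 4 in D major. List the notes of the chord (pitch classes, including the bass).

A fourth above B in this key is E.
A sixth above B in this key is G.
Together with the bass B, this spells E minor in second inversion.

B, E, G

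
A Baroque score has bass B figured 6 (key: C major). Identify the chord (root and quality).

The figures 6 indicate a triad in first inversion.
In first inversion the root lies a sixth above the bass: a sixth above B in C major is G.
The chord tones are B, D, G, giving G major.

G major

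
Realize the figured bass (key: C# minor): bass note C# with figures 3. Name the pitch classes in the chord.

The written figures 3 are shorthand for 5/3: the 5 is implied.
A third above C# in this key is E.
A fifth above C# in this key is G#.
Together with the bass C#, this spells C# minor in root position.

C#, E, G#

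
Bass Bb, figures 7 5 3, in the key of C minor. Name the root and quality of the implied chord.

The figures 7 5 3 indicate a seventh chord in root position.
In root position the bass is the root, so the root is Bb.
The chord tones are Bb, D, F, Ab, giving Bb dominant seventh.

Bb dominant seventh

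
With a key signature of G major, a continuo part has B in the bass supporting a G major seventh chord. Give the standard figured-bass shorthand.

B is the third of G major seventh, so the chord is in first inversion.
A seventh chord in first inversion is figured 6/5/3, conventionally abbreviated 6/5.

6/5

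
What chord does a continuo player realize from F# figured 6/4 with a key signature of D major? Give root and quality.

The figures 6/4 indicate a triad in second inversion.
In second inversion the root lies a fourth above the bass: a fourth above F# in D major is B.
The chord tones are F#, B, D, giving B minor.

B minor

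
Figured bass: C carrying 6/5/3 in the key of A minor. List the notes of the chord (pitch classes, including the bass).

A third above C in this key is E.
A fifth above C in this key is G.
A sixth above C in this key is A.
Together with the bass C, this spells A minor seventh in first inversion.

C, E, G, A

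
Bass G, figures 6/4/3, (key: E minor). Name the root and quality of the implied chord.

C major seventh

The figures 6/4/3 indicate a seventh chord in second inversion.
In second inversion the root lies a fourth above the bass: a fourth above G in E minor is C.
The chord tones are G, B, C, E, giving C major seventh.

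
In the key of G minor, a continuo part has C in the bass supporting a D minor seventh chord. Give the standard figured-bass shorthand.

C is the seventh of D minor seventh, so the chord is in third inversion.
A seventh chord in third inversion is figured 6/4/2, conventionally abbreviated 4/2.

4/2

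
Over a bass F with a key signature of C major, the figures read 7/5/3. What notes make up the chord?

A third above F in this key is A.
A fifth above F in this key is C.
A seventh above F in this key is E.
Together with the bass F, this spells F major seventh in root position.

F, A, C, E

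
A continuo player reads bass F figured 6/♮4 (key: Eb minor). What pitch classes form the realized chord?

F, B, Db

A fourth above F in this key is Bb, made natural (B) by the ♮ figure.
A sixth above F in this key is Db.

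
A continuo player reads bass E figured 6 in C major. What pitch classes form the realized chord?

The written figures 6 are shorthand for 6/3: the 3 is implied.
A third above E in this key is G.
A sixth above E in this key is C.
Together with the bass E, this spells C major in first inversion.

E, G, C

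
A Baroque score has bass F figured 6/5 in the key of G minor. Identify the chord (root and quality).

D minor seventh

The figures 6/5 indicate a seventh chord in first inversion.
In first inversion the root lies a sixth above the bass: a sixth above F in G minor is D.
The chord tones are F, A, C, D, giving D minor seventh.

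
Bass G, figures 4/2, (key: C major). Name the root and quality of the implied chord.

A minor seventh

The figures 4/2 indicate a seventh chord in third inversion.
In third inversion the root lies a second above the bass: a second above G in C major is A.
The chord tones are G, A, C, E, giving A minor seventh.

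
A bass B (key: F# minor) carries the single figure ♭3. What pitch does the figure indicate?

Counting 2 letter steps above B lands on D; in F# minor, that letter is D.
The b3 figure lowers it a semitone, giving Db.

Db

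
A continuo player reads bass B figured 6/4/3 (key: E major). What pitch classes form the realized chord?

A third above B in this key is D#.
A fourth above B in this key is E.
A sixth above B in this key is G#.
Together with the bass B, this spells E major seventh in second inversion.

B, D#, E, G#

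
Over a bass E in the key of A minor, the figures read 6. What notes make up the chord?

The written figures 6 are shorthand for 6/3: the 3 is implied.
A third above E in this key is G.
A sixth above E in this key is C.
Together with the bass E, this spells C major in first inversion.

E, G, C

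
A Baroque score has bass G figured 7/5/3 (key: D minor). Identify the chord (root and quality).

G minor seventh

The figures 7/5/3 indicate a seventh chord in root position.
In root position the bass is the root, so the root is G.
The chord tones are G, Bb, D, F, giving G minor seventh.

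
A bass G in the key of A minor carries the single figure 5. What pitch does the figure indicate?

D

Counting 4 letter steps above G lands on D; in A minor, that letter is D.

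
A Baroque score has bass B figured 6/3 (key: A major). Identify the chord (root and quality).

G# diminished

The figures 6/3 indicate a triad in first inversion.
In first inversion the root lies a sixth above the bass: a sixth above B in A major is G#.
The chord tones are B, D, G#, giving G# diminished.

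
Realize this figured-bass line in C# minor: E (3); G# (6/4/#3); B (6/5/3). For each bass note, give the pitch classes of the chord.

E, G#, B | G#, B#, C#, E | B, D#, F#, G#

E (5/3): E, G#, B.
G# (6/4/#3): G#, B#, C#, E.
B (6/5/3): B, D#, F#, G#.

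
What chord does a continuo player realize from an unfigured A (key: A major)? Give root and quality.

An unfigured bass indicates a triad in root position.
In root position the bass is the root, so the root is A.
The chord tones are A, C#, E, giving A major.

A major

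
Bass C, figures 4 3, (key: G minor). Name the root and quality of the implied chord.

F dominant seventh

The figures 4 3 indicate a seventh chord in second inversion.
In second inversion the root lies a fourth above the bass: a fourth above C in G minor is F.
The chord tones are C, Eb, F, A, giving F dominant seventh.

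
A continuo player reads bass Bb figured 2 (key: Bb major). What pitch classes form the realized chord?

The written figures 2 are shorthand for 6/4/2: the 6/4 are implied.
A second above Bb in this key is C.
A fourth above Bb in this key is Eb.
A sixth above Bb in this key is G.
Together with the bass Bb, this spells C minor seventh in third inversion.

Bb, C, Eb, G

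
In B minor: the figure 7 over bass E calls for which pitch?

Counting 6 letter steps above E lands on D; in B minor, that letter is D.

D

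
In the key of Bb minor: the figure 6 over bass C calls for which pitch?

Counting 5 letter steps above C lands on A; in Bb minor, that letter is Ab.

Ab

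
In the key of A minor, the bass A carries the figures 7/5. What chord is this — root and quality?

The figures 7/5 indicate a seventh chord in root position.
In root position the bass is the root, so the root is A.
The chord tones are A, C, E, G, giving A minor seventh.

A minor seventh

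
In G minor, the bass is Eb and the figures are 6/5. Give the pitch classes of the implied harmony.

The written figures 6/5 are shorthand for 6/5/3: the 3 is implied.
A third above Eb in this key is G.
A fifth above Eb in this key is Bb.
A sixth above Eb in this key is C.
Together with the bass Eb, this spells C minor seventh in first inversion.

Eb, G, Bb, C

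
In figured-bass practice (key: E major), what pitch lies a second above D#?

Counting 1 letter step above D# lands on E; in E major, that letter is E.

E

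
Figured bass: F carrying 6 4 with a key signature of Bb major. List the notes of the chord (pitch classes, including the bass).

F, Bb, D

A fourth above F in this key is Bb.
A sixth above F in this key is D.
Together with the bass F, this spells Bb major in second inversion.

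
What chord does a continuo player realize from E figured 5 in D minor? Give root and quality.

The figures 5 indicate a triad in root position.
In root position the bass is the root, so the root is E.
The chord tones are E, G, Bb, giving E diminished.

E diminished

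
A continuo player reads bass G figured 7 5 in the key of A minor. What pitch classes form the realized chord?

The written figures 7 5 are shorthand for 7/5/3: the 3 is implied.
A third above G in this key is B.
A fifth above G in this key is D.
A seventh above G in this key is F.
Together with the bass G, this spells G dominant seventh in root position.

G, B, D, F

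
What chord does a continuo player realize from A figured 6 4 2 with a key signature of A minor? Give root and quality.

B half-diminished seventh

The figures 6 4 2 indicate a seventh chord in third inversion.
In third inversion the root lies a second above the bass: a second above A in A minor is B.
The chord tones are A, B, D, F, giving B half-diminished seventh.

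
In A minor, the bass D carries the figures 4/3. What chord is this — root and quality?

G dominant seventh

The figures 4/3 indicate a seventh chord in second inversion.
In second inversion the root lies a fourth above the bass: a fourth above D in A minor is G.
The chord tones are D, F, G, B, giving G dominant seventh.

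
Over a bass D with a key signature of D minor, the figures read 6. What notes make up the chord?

D, F, Bb

The written figures 6 are shorthand for 6/3: the 3 is implied.
A third above D in this key is F.
A sixth above D in this key is Bb.
Together with the bass D, this spells Bb major in first inversion.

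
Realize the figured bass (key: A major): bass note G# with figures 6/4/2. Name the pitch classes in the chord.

A second above G# in this key is A.
A fourth above G# in this key is C#.
A sixth above G# in this key is E.
Together with the bass G#, this spells A major seventh in third inversion.

G#, A, C#, E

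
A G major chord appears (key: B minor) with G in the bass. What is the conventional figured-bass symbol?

G is the root of G major, so the chord is in root position.
A triad in root position is figured 5/3, conventionally abbreviated (no figures — root-position triad).

no figures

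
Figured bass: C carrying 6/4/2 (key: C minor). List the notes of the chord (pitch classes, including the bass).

C, D, F, Ab

A second above C in this key is D.
A fourth above C in this key is F.
A sixth above C in this key is Ab.
Together with the bass C, this spells D half-diminished seventh in third inversion.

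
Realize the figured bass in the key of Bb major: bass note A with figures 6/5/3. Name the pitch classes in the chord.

A third above A in this key is C.
A fifth above A in this key is Eb.
A sixth above A in this key is F.
Together with the bass A, this spells F dominant seventh in first inversion.

A, C, Eb, F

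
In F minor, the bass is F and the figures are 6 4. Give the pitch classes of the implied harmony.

A fourth above F in this key is Bb.
A sixth above F in this key is Db.
Together with the bass F, this spells Bb minor in second inversion.

F, Bb, Db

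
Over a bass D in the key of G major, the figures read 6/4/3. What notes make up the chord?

A third above D in this key is F#.
A fourth above D in this key is G.
A sixth above D in this key is B.
Together with the bass D, this spells G major seventh in second inversion.

D, F#, G, B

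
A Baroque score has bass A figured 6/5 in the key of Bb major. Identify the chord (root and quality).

The figures 6/5 indicate a seventh chord in first inversion.
In first inversion the root lies a sixth above the bass: a sixth above A in Bb major is F.
The chord tones are A, C, Eb, F, giving F dominant seventh.

F dominant seventh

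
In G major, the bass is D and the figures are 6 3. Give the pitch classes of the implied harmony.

A third above D in this key is F#.
A sixth above D in this key is B.
Together with the bass D, this spells B minor in first inversion.

D, F#, B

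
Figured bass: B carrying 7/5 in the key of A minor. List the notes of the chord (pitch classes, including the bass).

The written figures 7/5 are shorthand for 7/5/3: the 3 is implied.
A third above B in this key is D.
A fifth above B in this key is F.
A seventh above B in this key is A.
Together with the bass B, this spells B half-diminished seventh in root position.

B, D, F, A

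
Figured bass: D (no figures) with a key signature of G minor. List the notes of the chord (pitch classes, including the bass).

D, F, A

An unfigured bass implies 5/3.
A third above D in this key is F.
A fifth above D in this key is A.
Together with the bass D, this spells D minor in root position.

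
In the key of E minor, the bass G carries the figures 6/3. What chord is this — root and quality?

E minor

The figures 6/3 indicate a triad in first inversion.
In first inversion the root lies a sixth above the bass: a sixth above G in E minor is E.
The chord tones are G, B, E, giving E minor.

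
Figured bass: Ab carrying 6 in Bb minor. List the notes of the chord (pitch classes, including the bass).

The written figures 6 are shorthand for 6/3: the 3 is implied.
A third above Ab in this key is C.
A sixth above Ab in this key is F.
Together with the bass Ab, this spells F minor in first inversion.

Ab, C, F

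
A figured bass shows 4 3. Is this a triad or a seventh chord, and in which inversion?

4 3 is shorthand for 6/4/3.
Intervals of 6/4/3 above the bass form a seventh chord; the bass is the fifth, so this is second inversion.

seventh chord, second inversion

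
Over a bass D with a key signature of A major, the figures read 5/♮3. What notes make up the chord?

D, F, A

A third above D in this key is F#, made natural (F) by the ♮ figure.
A fifth above D in this key is A.
Together with the bass D, this spells D minor in root position.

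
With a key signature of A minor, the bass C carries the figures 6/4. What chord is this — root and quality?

The figures 6/4 indicate a triad in second inversion.
In second inversion the root lies a fourth above the bass: a fourth above C in A minor is F.
The chord tones are C, F, A, giving F major.

F major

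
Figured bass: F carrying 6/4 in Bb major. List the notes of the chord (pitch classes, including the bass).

F, Bb, D

A fourth above F in this key is Bb.
A sixth above F in this key is D.
Together with the bass F, this spells Bb major in second inversion.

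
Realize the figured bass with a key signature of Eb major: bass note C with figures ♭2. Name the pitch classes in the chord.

The written figures ♭2 are shorthand for 6/4/2: the 6/4 are implied.
A second above C in this key is D, lowered to Db by the flat.
A fourth above C in this key is F.
A sixth above C in this key is Ab.
Together with the bass C, this spells Db major seventh in third inversion.

C, Db, F, Ab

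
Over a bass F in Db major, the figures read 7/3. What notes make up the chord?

F, Ab, C, Eb

The written figures 7/3 are shorthand for 7/5/3: the 5 is implied.
A third above F in this key is Ab.
A fifth above F in this key is C.
A seventh above F in this key is Eb.
Together with the bass F, this spells F minor seventh in root position.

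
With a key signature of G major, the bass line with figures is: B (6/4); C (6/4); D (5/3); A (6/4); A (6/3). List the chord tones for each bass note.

B (6/4): B, E, G.
C (6/4): C, F#, A.
D (5/3): D, F#, A.
A (6/4): A, D, F#.
A (6/3): A, C, F#.

B, E, G | C, F#, A | D, F#, A | A, D, F# | A, C, F#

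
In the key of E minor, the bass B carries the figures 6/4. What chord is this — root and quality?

E minor

The figures 6/4 indicate a triad in second inversion.
In second inversion the root lies a fourth above the bass: a fourth above B in E minor is E.
The chord tones are B, E, G, giving E minor.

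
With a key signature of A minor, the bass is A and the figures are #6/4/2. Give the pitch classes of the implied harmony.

A second above A in this key is B.
A fourth above A in this key is D.
A sixth above A in this key is F, raised to F# by the sharp.
Together with the bass A, this spells B minor seventh in third inversion.

A, B, D, F#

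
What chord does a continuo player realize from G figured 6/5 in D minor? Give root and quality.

The figures 6/5 indicate a seventh chord in first inversion.
In first inversion the root lies a sixth above the bass: a sixth above G in D minor is E.
The chord tones are G, Bb, D, E, giving E half-diminished seventh.

E half-diminished seventh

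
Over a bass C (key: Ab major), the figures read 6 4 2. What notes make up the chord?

A second above C in this key is Db.
A fourth above C in this key is F.
A sixth above C in this key is Ab.
Together with the bass C, this spells Db major seventh in third inversion.

C, Db, F, Ab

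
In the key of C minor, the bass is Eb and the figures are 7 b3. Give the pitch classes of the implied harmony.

Eb, Gb, Bb, D

The written figures 7 b3 are shorthand for 7/5/3: the 5 is implied.
A third above Eb in this key is G, lowered to Gb by the flat.
A fifth above Eb in this key is Bb.
A seventh above Eb in this key is D.
Together with the bass Eb, this spells Eb minor-major seventh in root position.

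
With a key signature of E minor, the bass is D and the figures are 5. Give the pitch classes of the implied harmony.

The written figures 5 are shorthand for 5/3: the 3 is implied.
A third above D in this key is F#.
A fifth above D in this key is A.
Together with the bass D, this spells D major in root position.

D, F#, A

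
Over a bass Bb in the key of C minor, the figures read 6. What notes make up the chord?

Bb, D, G

The written figures 6 are shorthand for 6/3: the 3 is implied.
A third above Bb in this key is D.
A sixth above Bb in this key is G.
Together with the bass Bb, this spells G minor in first inversion.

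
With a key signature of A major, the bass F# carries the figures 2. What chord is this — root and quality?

The figures 2 indicate a seventh chord in third inversion.
In third inversion the root lies a second above the bass: a second above F# in A major is G#.
The chord tones are F#, G#, B, D, giving G# half-diminished seventh.

G# half-diminished seventh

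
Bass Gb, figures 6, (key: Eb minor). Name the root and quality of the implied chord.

Eb minor

The figures 6 indicate a triad in first inversion.
In first inversion the root lies a sixth above the bass: a sixth above Gb in Eb minor is Eb.
The chord tones are Gb, Bb, Eb, giving Eb minor.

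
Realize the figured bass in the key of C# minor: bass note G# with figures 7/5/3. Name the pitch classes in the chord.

G#, B, D#, F#

A third above G# in this key is B.
A fifth above G# in this key is D#.
A seventh above G# in this key is F#.
Together with the bass G#, this spells G# minor seventh in root position.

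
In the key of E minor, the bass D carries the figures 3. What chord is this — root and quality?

The figures 3 indicate a triad in root position.
In root position the bass is the root, so the root is D.
The chord tones are D, F#, A, giving D major.

D major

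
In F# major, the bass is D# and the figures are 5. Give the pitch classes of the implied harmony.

D#, F#, A#

The written figures 5 are shorthand for 5/3: the 3 is implied.
A third above D# in this key is F#.
A fifth above D# in this key is A#.
Together with the bass D#, this spells D# minor in root position.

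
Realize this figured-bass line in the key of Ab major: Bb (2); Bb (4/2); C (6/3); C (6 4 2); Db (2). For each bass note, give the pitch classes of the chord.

Bb, C, Eb, G | Bb, C, Eb, G | C, Eb, Ab | C, Db, F, Ab | Db, Eb, G, Bb

Bb (6/4/2): Bb, C, Eb, G.
Bb (6/4/2): Bb, C, Eb, G.
C (6/3): C, Eb, Ab.
C (6/4/2): C, Db, F, Ab.
Db (6/4/2): Db, Eb, G, Bb.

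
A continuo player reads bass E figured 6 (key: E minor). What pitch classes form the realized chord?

The written figures 6 are shorthand for 6/3: the 3 is implied.
A third above E in this key is G.
A sixth above E in this key is C.
Together with the bass E, this spells C major in first inversion.

E, G, C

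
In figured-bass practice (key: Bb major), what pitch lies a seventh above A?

Counting 6 letter steps above A lands on G; in Bb major, that letter is G.

G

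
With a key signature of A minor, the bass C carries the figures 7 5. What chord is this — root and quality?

C major seventh

The figures 7 5 indicate a seventh chord in root position.
In root position the bass is the root, so the root is C.
The chord tones are C, E, G, B, giving C major seventh.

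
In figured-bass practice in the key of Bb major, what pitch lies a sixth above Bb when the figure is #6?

Counting 5 letter steps above Bb lands on G; in Bb major, that letter is G.
The #6 figure raises it a semitone, giving G#.

G#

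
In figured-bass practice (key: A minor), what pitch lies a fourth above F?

B

Counting 3 letter steps above F lands on B; in A minor, that letter is B.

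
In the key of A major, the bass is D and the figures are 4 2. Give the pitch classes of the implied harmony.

D, E, G#, B

The written figures 4 2 are shorthand for 6/4/2: the 6 is implied.
A second above D in this key is E.
A fourth above D in this key is G#.
A sixth above D in this key is B.
Together with the bass D, this spells E dominant seventh in third inversion.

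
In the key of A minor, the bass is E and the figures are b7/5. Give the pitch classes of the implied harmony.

E, G, B, Db

The written figures b7/5 are shorthand for 7/5/3: the 3 is implied.
A third above E in this key is G.
A fifth above E in this key is B.
A seventh above E in this key is D, lowered to Db by the flat.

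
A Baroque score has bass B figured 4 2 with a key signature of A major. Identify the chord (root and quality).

The figures 4 2 indicate a seventh chord in third inversion.
In third inversion the root lies a second above the bass: a second above B in A major is C#.
The chord tones are B, C#, E, G#, giving C# minor seventh.

C# minor seventh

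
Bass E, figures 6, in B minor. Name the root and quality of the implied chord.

C# diminished

The figures 6 indicate a triad in first inversion.
In first inversion the root lies a sixth above the bass: a sixth above E in B minor is C#.
The chord tones are E, G, C#, giving C# diminished.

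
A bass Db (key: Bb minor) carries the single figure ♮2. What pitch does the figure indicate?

E

Counting 1 letter step above Db lands on E; in Bb minor, that letter is Eb.
The ♮2 figure makes it natural, giving E.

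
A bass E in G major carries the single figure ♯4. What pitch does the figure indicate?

A#

Counting 3 letter steps above E lands on A; in G major, that letter is A.
The #4 figure raises it a semitone, giving A#.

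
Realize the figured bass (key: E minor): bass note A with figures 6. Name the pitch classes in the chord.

A, C, F#

The written figures 6 are shorthand for 6/3: the 3 is implied.
A third above A in this key is C.
A sixth above A in this key is F#.
Together with the bass A, this spells F# diminished in first inversion.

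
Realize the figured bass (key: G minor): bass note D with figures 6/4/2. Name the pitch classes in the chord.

A second above D in this key is Eb.
A fourth above D in this key is G.
A sixth above D in this key is Bb.
Together with the bass D, this spells Eb major seventh in third inversion.

D, Eb, G, Bb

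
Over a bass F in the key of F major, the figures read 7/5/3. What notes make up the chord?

F, A, C, E

A third above F in this key is A.
A fifth above F in this key is C.
A seventh above F in this key is E.
Together with the bass F, this spells F major seventh in root position.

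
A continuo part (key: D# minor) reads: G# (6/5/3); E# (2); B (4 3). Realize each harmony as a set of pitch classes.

G#, B, D#, E# | E#, F#, A#, C# | B, D#, E#, G#

G# (6/5/3): G#, B, D#, E#.
E# (6/4/2): E#, F#, A#, C#.
B (6/4/3): B, D#, E#, G#.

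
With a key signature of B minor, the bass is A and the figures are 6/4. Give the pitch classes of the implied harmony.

A fourth above A in this key is D.
A sixth above A in this key is F#.
Together with the bass A, this spells D major in second inversion.

A, D, F#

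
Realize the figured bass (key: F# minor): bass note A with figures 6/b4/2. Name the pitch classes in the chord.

A second above A in this key is B.
A fourth above A in this key is D, lowered to Db by the flat.
A sixth above A in this key is F#.

A, B, Db, F#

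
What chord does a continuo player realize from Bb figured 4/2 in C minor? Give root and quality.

C minor seventh

The figures 4/2 indicate a seventh chord in third inversion.
In third inversion the root lies a second above the bass: a second above Bb in C minor is C.
The chord tones are Bb, C, Eb, G, giving C minor seventh.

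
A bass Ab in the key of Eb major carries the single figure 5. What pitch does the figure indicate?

Counting 4 letter steps above Ab lands on E; in Eb major, that letter is Eb.

Eb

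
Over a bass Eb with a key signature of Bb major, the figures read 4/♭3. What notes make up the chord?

The written figures 4/♭3 are shorthand for 6/4/3: the 6 is implied.
A third above Eb in this key is G, lowered to Gb by the flat.
A fourth above Eb in this key is A.
A sixth above Eb in this key is C.
Together with the bass Eb, this spells A diminished seventh in second inversion.

Eb, Gb, A, C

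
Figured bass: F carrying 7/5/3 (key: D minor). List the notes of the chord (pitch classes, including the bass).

A third above F in this key is A.
A fifth above F in this key is C.
A seventh above F in this key is E.
Together with the bass F, this spells F major seventh in root position.

F, A, C, E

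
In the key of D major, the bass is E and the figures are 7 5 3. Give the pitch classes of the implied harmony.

E, G, B, D

A third above E in this key is G.
A fifth above E in this key is B.
A seventh above E in this key is D.
Together with the bass E, this spells E minor seventh in root position.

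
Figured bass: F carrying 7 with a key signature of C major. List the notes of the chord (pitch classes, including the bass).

F, A, C, E

The written figures 7 are shorthand for 7/5/3: the 5/3 are implied.
A third above F in this key is A.
A fifth above F in this key is C.
A seventh above F in this key is E.
Together with the bass F, this spells F major seventh in root position.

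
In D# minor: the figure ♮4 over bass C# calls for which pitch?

F

Counting 3 letter steps above C# lands on F; in D# minor, that letter is F#.
The ♮4 figure makes it natural, giving F.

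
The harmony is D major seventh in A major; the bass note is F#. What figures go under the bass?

F# is the third of D major seventh, so the chord is in first inversion.
A seventh chord in first inversion is figured 6/5/3, conventionally abbreviated 6/5.

6/5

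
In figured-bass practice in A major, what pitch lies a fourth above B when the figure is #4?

E#

Counting 3 letter steps above B lands on E; in A major, that letter is E.
The #4 figure raises it a semitone, giving E#.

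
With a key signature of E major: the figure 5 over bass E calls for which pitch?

B

Counting 4 letter steps above E lands on B; in E major, that letter is B.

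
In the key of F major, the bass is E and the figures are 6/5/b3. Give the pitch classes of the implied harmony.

E, Gb, Bb, C

A third above E in this key is G, lowered to Gb by the flat.
A fifth above E in this key is Bb.
A sixth above E in this key is C.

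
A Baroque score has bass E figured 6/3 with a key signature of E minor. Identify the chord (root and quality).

C major

The figures 6/3 indicate a triad in first inversion.
In first inversion the root lies a sixth above the bass: a sixth above E in E minor is C.
The chord tones are E, G, C, giving C major.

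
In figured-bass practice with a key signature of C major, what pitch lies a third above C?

E

Counting 2 letter steps above C lands on E; in C major, that letter is E.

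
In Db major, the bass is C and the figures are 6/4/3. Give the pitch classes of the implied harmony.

C, Eb, F, Ab

A third above C in this key is Eb.
A fourth above C in this key is F.
A sixth above C in this key is Ab.
Together with the bass C, this spells F minor seventh in second inversion.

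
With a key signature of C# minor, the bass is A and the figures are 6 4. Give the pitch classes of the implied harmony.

A, D#, F#

A fourth above A in this key is D#.
A sixth above A in this key is F#.
Together with the bass A, this spells D# diminished in second inversion.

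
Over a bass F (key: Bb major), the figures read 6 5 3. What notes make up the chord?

F, A, C, D

A third above F in this key is A.
A fifth above F in this key is C.
A sixth above F in this key is D.
Together with the bass F, this spells D minor seventh in first inversion.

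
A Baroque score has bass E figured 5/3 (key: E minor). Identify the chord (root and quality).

The figures 5/3 indicate a triad in root position.
In root position the bass is the root, so the root is E.
The chord tones are E, G, B, giving E minor.

E minor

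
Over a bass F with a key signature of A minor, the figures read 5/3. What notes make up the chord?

F, A, C

A third above F in this key is A.
A fifth above F in this key is C.
Together with the bass F, this spells F major in root position.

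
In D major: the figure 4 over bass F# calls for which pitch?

B

Counting 3 letter steps above F# lands on B; in D major, that letter is B.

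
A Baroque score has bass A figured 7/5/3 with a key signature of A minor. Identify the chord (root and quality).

The figures 7/5/3 indicate a seventh chord in root position.
In root position the bass is the root, so the root is A.
The chord tones are A, C, E, G, giving A minor seventh.

A minor seventh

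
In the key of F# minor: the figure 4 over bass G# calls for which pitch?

Counting 3 letter steps above G# lands on C; in F# minor, that letter is C#.

C#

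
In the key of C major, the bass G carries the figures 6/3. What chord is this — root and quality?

E minor

The figures 6/3 indicate a triad in first inversion.
In first inversion the root lies a sixth above the bass: a sixth above G in C major is E.
The chord tones are G, B, E, giving E minor.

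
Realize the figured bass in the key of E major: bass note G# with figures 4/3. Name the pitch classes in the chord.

G#, B, C#, E

The written figures 4/3 are shorthand for 6/4/3: the 6 is implied.
A third above G# in this key is B.
A fourth above G# in this key is C#.
A sixth above G# in this key is E.
Together with the bass G#, this spells C# minor seventh in second inversion.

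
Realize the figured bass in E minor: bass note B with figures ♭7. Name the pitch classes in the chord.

The written figures ♭7 are shorthand for 7/5/3: the 5/3 are implied.
A third above B in this key is D.
A fifth above B in this key is F#.
A seventh above B in this key is A, lowered to Ab by the flat.

B, D, F#, Ab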